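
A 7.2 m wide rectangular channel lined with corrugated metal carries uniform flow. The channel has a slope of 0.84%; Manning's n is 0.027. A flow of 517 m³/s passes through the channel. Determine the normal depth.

Manning's equation rearranged: A R^(2/3) = nQ / (1·√S) = 0.027 × 517 / (√0.0084) = 152.3.
At y = 8.48 m: A R^(2/3) = 113.3 — short.
At y = 12.9 m: A R^(2/3) = 185.2 — over.
At y = 10.9 m: A R^(2/3) = 152.4 — matches.

y_n = 10.9 m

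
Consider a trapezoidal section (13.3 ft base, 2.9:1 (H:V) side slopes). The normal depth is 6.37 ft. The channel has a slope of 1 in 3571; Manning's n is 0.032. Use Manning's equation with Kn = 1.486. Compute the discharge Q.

With bottom width b = 13.3 ft and side slope z = 2.9: A = (b + zy)y = (13.3 + 2.9×6.37)×6.37 = 202.4 ft²; P = b + 2y√(1+z²) = 13.3 + 2×6.37×3.068 = 52.38 ft.
Hydraulic radius R = A/P = 202.4/52.38 = 3.864 ft.
Manning's equation: Q = (1.486/n) A R^(2/3) S^(1/2) = (1.486/0.032) × 202.4 × 3.864^(2/3) × 0.00028^(1/2) = 387 ft³/s.

Q = 387 ft³/s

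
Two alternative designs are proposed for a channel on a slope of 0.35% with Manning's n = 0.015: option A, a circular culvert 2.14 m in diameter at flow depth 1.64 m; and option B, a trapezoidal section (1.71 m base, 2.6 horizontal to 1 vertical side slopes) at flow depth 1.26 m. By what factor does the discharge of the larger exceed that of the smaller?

2.28

Channel A: For a circular section of diameter D = 2.14 m at depth y = 1.64 m, the central angle is θ = 2 arccos(1 − 2y/D) = 4.265 rad. Then A = (D²/8)(θ − sin θ) = 2.958 m² and P = Dθ/2 = 4.564 m. Hydraulic radius R = A/P = 2.958/4.564 = 0.6481 m. Q_A = (1/0.015)·2.958·0.6481^(2/3)·√0.0035 = 8.736 m³/s.
Channel B: With bottom width b = 1.71 m and side slope z = 2.6: A = (b + zy)y = (1.71 + 2.6×1.26)×1.26 = 6.282 m²; P = b + 2y√(1+z²) = 1.71 + 2×1.26×2.786 = 8.73 m. Hydraulic radius R = A/P = 6.282/8.73 = 0.7196 m. Q_B = (1/0.015)·6.282·0.7196^(2/3)·√0.0035 = 19.9 m³/s.
The larger discharge is 19.9 m³/s and the smaller is 8.736 m³/s; the ratio is 2.28.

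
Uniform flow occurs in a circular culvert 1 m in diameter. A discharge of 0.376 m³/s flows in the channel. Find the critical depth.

y_c = 0.344 m

At critical depth, Q² T / (g A³) = 1, i.e. A³/T = Q²/g = 0.376²/9.81 = 0.01441.
Trying y = 0.383 m: A³/T = 0.02181 — high.
Trying y = 0.269 m: A³/T = 0.005559 — low.
Trying y = 0.344 m: A³/T = 0.01442 — ≈ 0.01441.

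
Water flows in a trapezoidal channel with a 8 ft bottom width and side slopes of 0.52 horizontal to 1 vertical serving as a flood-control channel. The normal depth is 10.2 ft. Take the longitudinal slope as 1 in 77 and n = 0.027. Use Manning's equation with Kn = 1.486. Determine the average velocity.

V = 16.8 ft/s

With bottom width b = 8 ft and side slope z = 0.52: A = (b + zy)y = (8 + 0.52×10.2)×10.2 = 135.7 ft²; P = b + 2y√(1+z²) = 8 + 2×10.2×1.127 = 30.99 ft.
Hydraulic radius R = A/P = 135.7/30.99 = 4.378 ft.
From Manning's equation, V = (1.486/n) R^(2/3) S^(1/2) = (1.486/0.027) × 4.378^(2/3) × 0.01299^(1/2) = 16.8 ft/s.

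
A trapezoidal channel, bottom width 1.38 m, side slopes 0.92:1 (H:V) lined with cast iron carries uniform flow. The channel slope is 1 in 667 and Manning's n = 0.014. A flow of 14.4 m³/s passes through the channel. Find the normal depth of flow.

Manning's equation rearranged: A R^(2/3) = nQ / (1·√S) = 0.014 × 14.4 / (√0.001499) = 5.207.
Trying y = 2.22 m: A R^(2/3) = 7.723 — over.
Trying y = 1.26 m: A R^(2/3) = 2.44 — short.
Trying y = 1.84 m: A R^(2/3) = 5.216 — matches.

y_n = 1.84 m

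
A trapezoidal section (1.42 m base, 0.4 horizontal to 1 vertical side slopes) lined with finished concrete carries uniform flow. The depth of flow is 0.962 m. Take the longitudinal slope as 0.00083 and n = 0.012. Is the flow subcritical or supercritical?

With bottom width b = 1.42 m and side slope z = 0.4: A = (b + zy)y = (1.42 + 0.4×0.962)×0.962 = 1.736 m²; P = b + 2y√(1+z²) = 1.42 + 2×0.962×1.077 = 3.492 m.
Hydraulic radius R = A/P = 1.736/3.492 = 0.4972 m.
V = (1/n) R^(2/3) √S = (1/0.012) × 0.4972^(2/3) × √0.00083 = 1.507 m/s. Hydraulic depth D_h = A/T = 1.736/2.19 = 0.7929 m.
Froude number Fr = V/√(g·D_h) = 1.507/√(9.81×0.7929) = 0.54, which is less than 1, so the flow is subcritical.

subcritical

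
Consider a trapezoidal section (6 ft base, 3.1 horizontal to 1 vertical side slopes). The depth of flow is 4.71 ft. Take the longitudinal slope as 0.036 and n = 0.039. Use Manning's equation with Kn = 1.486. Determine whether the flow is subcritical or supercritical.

With bottom width b = 6 ft and side slope z = 3.1: A = (b + zy)y = (6 + 3.1×4.71)×4.71 = 97.03 ft²; P = b + 2y√(1+z²) = 6 + 2×4.71×3.257 = 36.68 ft.
Hydraulic radius R = A/P = 97.03/36.68 = 2.645 ft.
V = (1.486/n) R^(2/3) √S = (1.486/0.039) × 2.645^(2/3) × √0.036 = 13.83 ft/s. Hydraulic depth D_h = A/T = 97.03/35.2 = 2.756 ft.
Froude number Fr = V/√(g·D_h) = 13.83/√(32.2×2.756) = 1.47, which is greater than 1, so the flow is supercritical.

supercritical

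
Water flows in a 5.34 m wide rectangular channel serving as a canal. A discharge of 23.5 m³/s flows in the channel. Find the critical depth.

y_c = 1.25 m

For a rectangular channel, critical depth y_c = (q²/g)^(1/3) where q = Q/b = 23.5/5.34 = 4.401 m²/s.
So y_c = (4.401²/9.81)^(1/3) = 1.25 m.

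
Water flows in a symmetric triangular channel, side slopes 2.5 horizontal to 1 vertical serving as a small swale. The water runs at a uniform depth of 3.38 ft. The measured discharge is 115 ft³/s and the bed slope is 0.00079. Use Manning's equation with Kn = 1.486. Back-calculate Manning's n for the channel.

For a triangular section with side slope z = 2.5: A = zy² = 2.5×3.38² = 28.56 ft²; P = 2y√(1+z²) = 2×3.38×2.693 = 18.2 ft.
Hydraulic radius R = A/P = 28.56/18.2 = 1.569 ft.
Rearranging Manning's equation: n = (1.486/Q) A R^(2/3) S^(1/2) = (1.486/115) × 28.56 × 1.569^(2/3) × √0.00079 = 0.014.

n = 0.014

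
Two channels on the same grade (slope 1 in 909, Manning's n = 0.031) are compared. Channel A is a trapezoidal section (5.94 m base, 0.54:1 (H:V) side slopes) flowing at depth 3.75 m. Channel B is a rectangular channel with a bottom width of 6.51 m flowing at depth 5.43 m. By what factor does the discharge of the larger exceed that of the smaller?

Channel A: With bottom width b = 5.94 m and side slope z = 0.54: A = (b + zy)y = (5.94 + 0.54×3.75)×3.75 = 29.87 m²; P = b + 2y√(1+z²) = 5.94 + 2×3.75×1.136 = 14.46 m. Hydraulic radius R = A/P = 29.87/14.46 = 2.065 m. Q_A = (1/0.031)·29.87·2.065^(2/3)·√0.0011 = 51.82 m³/s.
Channel B: Flow area A = b·y = 6.51 × 5.43 = 35.35 m². Wetted perimeter P = b + 2y = 6.51 + 2×5.43 = 17.37 m. Hydraulic radius R = A/P = 35.35/17.37 = 2.035 m. Q_B = (1/0.031)·35.35·2.035^(2/3)·√0.0011 = 60.74 m³/s.
The larger discharge is 60.74 m³/s and the smaller is 51.82 m³/s; the ratio is 1.17.

1.17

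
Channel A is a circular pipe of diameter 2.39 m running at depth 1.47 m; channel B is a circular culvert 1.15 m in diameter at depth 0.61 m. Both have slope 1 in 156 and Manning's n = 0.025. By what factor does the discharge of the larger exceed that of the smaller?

Channel A: For a circular section of diameter D = 2.39 m at depth y = 1.47 m, the central angle is θ = 2 arccos(1 − 2y/D) = 3.606 rad. Then A = (D²/8)(θ − sin θ) = 2.895 m² and P = Dθ/2 = 4.309 m. Hydraulic radius R = A/P = 2.895/4.309 = 0.6717 m. Q_A = (1/0.025)·2.895·0.6717^(2/3)·√0.00641 = 7.11 m³/s.
Channel B: For a circular section of diameter D = 1.15 m at depth y = 0.61 m, the central angle is θ = 2 arccos(1 − 2y/D) = 3.263 rad. Then A = (D²/8)(θ − sin θ) = 0.5596 m² and P = Dθ/2 = 1.876 m. Hydraulic radius R = A/P = 0.5596/1.876 = 0.2982 m. Q_B = (1/0.025)·0.5596·0.2982^(2/3)·√0.00641 = 0.7999 m³/s.
The larger discharge is 7.11 m³/s and the smaller is 0.7999 m³/s; the ratio is 8.89.

8.89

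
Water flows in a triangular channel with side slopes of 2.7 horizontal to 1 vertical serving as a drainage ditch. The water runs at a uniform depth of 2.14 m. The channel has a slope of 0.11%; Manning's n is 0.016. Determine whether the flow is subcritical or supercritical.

For a triangular section with side slope z = 2.7: A = zy² = 2.7×2.14² = 12.36 m²; P = 2y√(1+z²) = 2×2.14×2.879 = 12.32 m.
Hydraulic radius R = A/P = 12.36/12.32 = 1.003 m.
V = (1/n) R^(2/3) √S = (1/0.016) × 1.003^(2/3) × √0.0011 = 2.078 m/s. Hydraulic depth D_h = A/T = 12.36/11.56 = 1.07 m.
Froude number Fr = V/√(g·D_h) = 2.078/√(9.81×1.07) = 0.641, which is less than 1, so the flow is subcritical.

subcritical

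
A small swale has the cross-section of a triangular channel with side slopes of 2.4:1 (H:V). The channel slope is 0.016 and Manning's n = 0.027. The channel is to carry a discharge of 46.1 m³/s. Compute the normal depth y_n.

Manning's equation rearranged: A R^(2/3) = nQ / (1·√S) = 0.027 × 46.1 / (√0.016) = 9.84.
Try y = 1.53 m: A R^(2/3) = 4.455 — low.
Try y = 2.24 m: A R^(2/3) = 12.31 — high.
Try y = 2.06 m: A R^(2/3) = 9.848 — ≈ 9.84.

y_n = 2.06 m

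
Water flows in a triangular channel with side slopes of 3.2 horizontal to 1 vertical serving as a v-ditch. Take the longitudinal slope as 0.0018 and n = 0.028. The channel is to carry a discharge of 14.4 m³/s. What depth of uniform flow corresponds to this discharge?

y_n = 1.81 m

Manning's equation rearranged: A R^(2/3) = nQ / (1·√S) = 0.028 × 14.4 / (√0.0018) = 9.504.
At y = 1.43 m: A R^(2/3) = 5.072 — too small.
At y = 2.24 m: A R^(2/3) = 16.79 — too large.
At y = 1.81 m: A R^(2/3) = 9.509 — matches.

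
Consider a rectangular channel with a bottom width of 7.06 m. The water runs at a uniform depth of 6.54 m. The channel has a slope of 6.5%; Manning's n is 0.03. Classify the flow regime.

Flow area A = b·y = 7.06 × 6.54 = 46.17 m². Wetted perimeter P = b + 2y = 7.06 + 2×6.54 = 20.14 m.
Hydraulic radius R = A/P = 46.17/20.14 = 2.293 m.
V = (1/n) R^(2/3) √S = (1/0.03) × 2.293^(2/3) × √0.065 = 14.78 m/s. Hydraulic depth D_h = A/T = 46.17/7.06 = 6.54 m.
Froude number Fr = V/√(g·D_h) = 14.78/√(9.81×6.54) = 1.84, which is greater than 1, so the flow is supercritical.

supercritical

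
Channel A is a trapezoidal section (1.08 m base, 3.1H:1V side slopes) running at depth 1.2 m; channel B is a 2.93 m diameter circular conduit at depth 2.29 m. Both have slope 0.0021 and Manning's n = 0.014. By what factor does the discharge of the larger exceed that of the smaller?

Channel A: With bottom width b = 1.08 m and side slope z = 3.1: A = (b + zy)y = (1.08 + 3.1×1.2)×1.2 = 5.76 m²; P = b + 2y√(1+z²) = 1.08 + 2×1.2×3.257 = 8.898 m. Hydraulic radius R = A/P = 5.76/8.898 = 0.6474 m. Q_A = (1/0.014)·5.76·0.6474^(2/3)·√0.0021 = 14.11 m³/s.
Channel B: For a circular section of diameter D = 2.93 m at depth y = 2.29 m, the central angle is θ = 2 arccos(1 − 2y/D) = 4.338 rad. Then A = (D²/8)(θ − sin θ) = 5.654 m² and P = Dθ/2 = 6.355 m. Hydraulic radius R = A/P = 5.654/6.355 = 0.8897 m. Q_B = (1/0.014)·5.654·0.8897^(2/3)·√0.0021 = 17.12 m³/s.
The larger discharge is 17.12 m³/s and the smaller is 14.11 m³/s; the ratio is 1.21.

1.21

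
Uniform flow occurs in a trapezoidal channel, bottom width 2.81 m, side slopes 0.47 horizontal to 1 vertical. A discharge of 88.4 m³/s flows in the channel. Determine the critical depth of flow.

At critical depth, Q² T / (g A³) = 1, i.e. A³/T = Q²/g = 88.4²/9.81 = 796.6.
At y = 4.2 m: A³/T = 1200 — too large.
At y = 2.83 m: A³/T = 294 — too small.
At y = 3.75 m: A³/T = 795.8 — ≈ 796.6.

y_c = 3.75 m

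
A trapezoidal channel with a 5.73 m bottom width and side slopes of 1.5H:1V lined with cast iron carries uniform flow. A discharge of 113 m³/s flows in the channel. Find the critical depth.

y_c = 2.68 m

At critical depth, Q² T / (g A³) = 1, i.e. A³/T = Q²/g = 113²/9.81 = 1302.
Try y = 1.87 m: A³/T = 358.5 — low.
Try y = 3.26 m: A³/T = 2676 — high.
Try y = 2.68 m: A³/T = 1296 — close enough.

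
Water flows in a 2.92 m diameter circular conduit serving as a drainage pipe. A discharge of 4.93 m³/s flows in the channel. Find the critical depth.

y_c = 0.951 m

At critical depth, Q² T / (g A³) = 1, i.e. A³/T = Q²/g = 4.93²/9.81 = 2.478.
At y = 0.758 m: A³/T = 1.027 — short.
At y = 0.951 m: A³/T = 2.477 — matches.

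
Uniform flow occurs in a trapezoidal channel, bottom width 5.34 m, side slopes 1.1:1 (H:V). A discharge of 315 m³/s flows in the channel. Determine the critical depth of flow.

y_c = 5.05 m

At critical depth, Q² T / (g A³) = 1, i.e. A³/T = Q²/g = 315²/9.81 = 10110.
Trying y = 6.22 m: A³/T = 22870 — over.
Trying y = 4.32 m: A³/T = 5583 — short.
Trying y = 5.05 m: A³/T = 10120 — ≈ 10110.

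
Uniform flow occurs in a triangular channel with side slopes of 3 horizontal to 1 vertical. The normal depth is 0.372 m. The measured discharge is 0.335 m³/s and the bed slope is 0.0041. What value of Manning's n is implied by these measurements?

n = 0.025

For a triangular section with side slope z = 3: A = zy² = 3×0.372² = 0.4152 m²; P = 2y√(1+z²) = 2×0.372×3.162 = 2.353 m.
Hydraulic radius R = A/P = 0.4152/2.353 = 0.1765 m.
Rearranging Manning's equation: n = (1/Q) A R^(2/3) S^(1/2) = (1/0.335) × 0.4152 × 0.1765^(2/3) × √0.0041 = 0.025.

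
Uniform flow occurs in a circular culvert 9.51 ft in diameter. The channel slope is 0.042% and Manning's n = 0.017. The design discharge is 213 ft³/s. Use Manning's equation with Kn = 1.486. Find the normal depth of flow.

y_n = 7.32 ft

Manning's equation rearranged: A R^(2/3) = nQ / (1.486·√S) = 0.017 × 213 / (1.486 × √0.00042) = 118.9.
Try y = 8.84 ft: A R^(2/3) = 136 — over.
Try y = 7.32 ft: A R^(2/3) = 118.8 — ≈ 118.9.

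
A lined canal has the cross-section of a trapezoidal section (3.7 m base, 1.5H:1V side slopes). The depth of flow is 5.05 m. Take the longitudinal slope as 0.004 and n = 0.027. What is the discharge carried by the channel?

With bottom width b = 3.7 m and side slope z = 1.5: A = (b + zy)y = (3.7 + 1.5×5.05)×5.05 = 56.94 m²; P = b + 2y√(1+z²) = 3.7 + 2×5.05×1.803 = 21.91 m.
Hydraulic radius R = A/P = 56.94/21.91 = 2.599 m.
Manning's equation: Q = (1/n) A R^(2/3) S^(1/2) = (1/0.027) × 56.94 × 2.599^(2/3) × 0.004^(1/2) = 252 m³/s.

Q = 252 m³/s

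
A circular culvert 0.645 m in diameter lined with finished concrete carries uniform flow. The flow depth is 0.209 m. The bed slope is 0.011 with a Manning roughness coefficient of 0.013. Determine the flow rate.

For a circular section of diameter D = 0.645 m at depth y = 0.209 m, the central angle is θ = 2 arccos(1 − 2y/D) = 2.422 rad. Then A = (D²/8)(θ − sin θ) = 0.09171 m² and P = Dθ/2 = 0.7812 m.
Hydraulic radius R = A/P = 0.09171/0.7812 = 0.1174 m.
Manning's equation: Q = (1/n) A R^(2/3) S^(1/2) = (1/0.013) × 0.09171 × 0.1174^(2/3) × 0.011^(1/2) = 0.177 m³/s.

Q = 0.177 m³/s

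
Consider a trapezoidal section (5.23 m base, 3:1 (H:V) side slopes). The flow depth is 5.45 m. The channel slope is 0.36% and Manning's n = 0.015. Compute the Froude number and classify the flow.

supercritical

With bottom width b = 5.23 m and side slope z = 3: A = (b + zy)y = (5.23 + 3×5.45)×5.45 = 117.6 m²; P = b + 2y√(1+z²) = 5.23 + 2×5.45×3.162 = 39.7 m.
Hydraulic radius R = A/P = 117.6/39.7 = 2.963 m.
V = (1/n) R^(2/3) √S = (1/0.015) × 2.963^(2/3) × √0.0036 = 8.251 m/s. Hydraulic depth D_h = A/T = 117.6/37.93 = 3.101 m.
Froude number Fr = V/√(g·D_h) = 8.251/√(9.81×3.101) = 1.5, which is greater than 1, so the flow is supercritical.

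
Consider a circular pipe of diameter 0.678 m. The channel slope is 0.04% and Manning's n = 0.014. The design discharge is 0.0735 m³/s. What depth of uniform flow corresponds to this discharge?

Manning's equation rearranged: A R^(2/3) = nQ / (1·√S) = 0.014 × 0.0735 / (√0.0004) = 0.05145.
Try y = 0.269 m: A R^(2/3) = 0.03671 — low.
Try y = 0.411 m: A R^(2/3) = 0.07546 — high.
Try y = 0.325 m: A R^(2/3) = 0.05144 — close enough.

y_n = 0.325 m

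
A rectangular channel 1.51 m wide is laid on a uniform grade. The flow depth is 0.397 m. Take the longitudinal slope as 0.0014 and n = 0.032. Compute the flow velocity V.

V = 0.477 m/s

Flow area A = b·y = 1.51 × 0.397 = 0.5995 m². Wetted perimeter P = b + 2y = 1.51 + 2×0.397 = 2.304 m.
Hydraulic radius R = A/P = 0.5995/2.304 = 0.2602 m.
From Manning's equation, V = (1/n) R^(2/3) S^(1/2) = (1/0.032) × 0.2602^(2/3) × 0.0014^(1/2) = 0.477 m/s.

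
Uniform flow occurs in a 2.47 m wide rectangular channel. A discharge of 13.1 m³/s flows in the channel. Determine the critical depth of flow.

For a rectangular channel, critical depth y_c = (q²/g)^(1/3) where q = Q/b = 13.1/2.47 = 5.304 m²/s.
So y_c = (5.304²/9.81)^(1/3) = 1.42 m.

y_c = 1.42 m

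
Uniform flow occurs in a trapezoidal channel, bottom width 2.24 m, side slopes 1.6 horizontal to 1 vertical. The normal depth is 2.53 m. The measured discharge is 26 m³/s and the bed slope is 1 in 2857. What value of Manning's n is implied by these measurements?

With bottom width b = 2.24 m and side slope z = 1.6: A = (b + zy)y = (2.24 + 1.6×2.53)×2.53 = 15.91 m²; P = b + 2y√(1+z²) = 2.24 + 2×2.53×1.887 = 11.79 m.
Hydraulic radius R = A/P = 15.91/11.79 = 1.35 m.
Rearranging Manning's equation: n = (1/Q) A R^(2/3) S^(1/2) = (1/26) × 15.91 × 1.35^(2/3) × √0.00035 = 0.014.

n = 0.014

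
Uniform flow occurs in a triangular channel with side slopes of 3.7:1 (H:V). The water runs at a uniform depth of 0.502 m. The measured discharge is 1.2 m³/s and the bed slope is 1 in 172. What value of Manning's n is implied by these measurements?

n = 0.023

For a triangular section with side slope z = 3.7: A = zy² = 3.7×0.502² = 0.9324 m²; P = 2y√(1+z²) = 2×0.502×3.833 = 3.848 m.
Hydraulic radius R = A/P = 0.9324/3.848 = 0.2423 m.
Rearranging Manning's equation: n = (1/Q) A R^(2/3) S^(1/2) = (1/1.2) × 0.9324 × 0.2423^(2/3) × √0.005814 = 0.023.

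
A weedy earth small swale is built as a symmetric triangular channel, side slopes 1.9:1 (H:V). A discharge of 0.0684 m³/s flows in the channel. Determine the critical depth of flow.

At critical depth, Q² T / (g A³) = 1, i.e. A³/T = Q²/g = 0.0684²/9.81 = 0.0004769.
Trying y = 0.232 m: A³/T = 0.001213 — high.
Trying y = 0.192 m: A³/T = 0.000471 — close enough.

y_c = 0.192 m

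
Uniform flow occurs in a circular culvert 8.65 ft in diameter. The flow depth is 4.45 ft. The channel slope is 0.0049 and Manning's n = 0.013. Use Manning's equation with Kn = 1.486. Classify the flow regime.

supercritical

For a circular section of diameter D = 8.65 ft at depth y = 4.45 ft, the central angle is θ = 2 arccos(1 − 2y/D) = 3.199 rad. Then A = (D²/8)(θ − sin θ) = 30.46 ft² and P = Dθ/2 = 13.84 ft.
Hydraulic radius R = A/P = 30.46/13.84 = 2.202 ft.
V = (1.486/n) R^(2/3) √S = (1.486/0.013) × 2.202^(2/3) × √0.0049 = 13.54 ft/s. Hydraulic depth D_h = A/T = 30.46/8.646 = 3.523 ft.
Froude number Fr = V/√(g·D_h) = 13.54/√(32.2×3.523) = 1.27, which is greater than 1, so the flow is supercritical.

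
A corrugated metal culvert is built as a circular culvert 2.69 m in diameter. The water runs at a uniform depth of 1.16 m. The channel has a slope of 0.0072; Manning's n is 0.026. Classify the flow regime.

subcritical

For a circular section of diameter D = 2.69 m at depth y = 1.16 m, the central angle is θ = 2 arccos(1 − 2y/D) = 2.866 rad. Then A = (D²/8)(θ − sin θ) = 2.346 m² and P = Dθ/2 = 3.854 m.
Hydraulic radius R = A/P = 2.346/3.854 = 0.6086 m.
V = (1/n) R^(2/3) √S = (1/0.026) × 0.6086^(2/3) × √0.0072 = 2.344 m/s. Hydraulic depth D_h = A/T = 2.346/2.664 = 0.8803 m.
Froude number Fr = V/√(g·D_h) = 2.344/√(9.81×0.8803) = 0.798, which is less than 1, so the flow is subcritical.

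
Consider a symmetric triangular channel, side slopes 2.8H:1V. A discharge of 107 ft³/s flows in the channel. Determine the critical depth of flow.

y_c = 2.46 ft

At critical depth, Q² T / (g A³) = 1, i.e. A³/T = Q²/g = 107²/32.2 = 355.6.
Try y = 2.09 ft: A³/T = 156.3 — short.
Try y = 3.03 ft: A³/T = 1001 — over.
Try y = 2.46 ft: A³/T = 353.2 — matches.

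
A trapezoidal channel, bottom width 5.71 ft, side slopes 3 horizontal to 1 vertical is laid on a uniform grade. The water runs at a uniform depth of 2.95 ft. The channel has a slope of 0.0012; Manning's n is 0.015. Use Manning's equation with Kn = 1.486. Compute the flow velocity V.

With bottom width b = 5.71 ft and side slope z = 3: A = (b + zy)y = (5.71 + 3×2.95)×2.95 = 42.95 ft²; P = b + 2y√(1+z²) = 5.71 + 2×2.95×3.162 = 24.37 ft.
Hydraulic radius R = A/P = 42.95/24.37 = 1.763 ft.
From Manning's equation, V = (1.486/n) R^(2/3) S^(1/2) = (1.486/0.015) × 1.763^(2/3) × 0.0012^(1/2) = 5.01 ft/s.

V = 5.01 ft/s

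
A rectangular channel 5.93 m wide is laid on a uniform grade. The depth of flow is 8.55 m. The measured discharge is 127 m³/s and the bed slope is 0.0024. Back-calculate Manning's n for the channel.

n = 0.0331

Flow area A = b·y = 5.93 × 8.55 = 50.7 m². Wetted perimeter P = b + 2y = 5.93 + 2×8.55 = 23.03 m.
Hydraulic radius R = A/P = 50.7/23.03 = 2.202 m.
Rearranging Manning's equation: n = (1/Q) A R^(2/3) S^(1/2) = (1/127) × 50.7 × 2.202^(2/3) × √0.0024 = 0.0331.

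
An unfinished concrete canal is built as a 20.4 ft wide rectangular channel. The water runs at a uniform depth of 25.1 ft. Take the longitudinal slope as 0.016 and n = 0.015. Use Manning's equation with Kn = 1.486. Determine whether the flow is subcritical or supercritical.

Flow area A = b·y = 20.4 × 25.1 = 512 ft². Wetted perimeter P = b + 2y = 20.4 + 2×25.1 = 70.6 ft.
Hydraulic radius R = A/P = 512/70.6 = 7.253 ft.
V = (1.486/n) R^(2/3) √S = (1.486/0.015) × 7.253^(2/3) × √0.016 = 46.95 ft/s. Hydraulic depth D_h = A/T = 512/20.4 = 25.1 ft.
Froude number Fr = V/√(g·D_h) = 46.95/√(32.2×25.1) = 1.65, which is greater than 1, so the flow is supercritical.

supercritical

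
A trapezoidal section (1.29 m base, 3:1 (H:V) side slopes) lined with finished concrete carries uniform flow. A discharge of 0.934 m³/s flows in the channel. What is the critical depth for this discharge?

At critical depth, Q² T / (g A³) = 1, i.e. A³/T = Q²/g = 0.934²/9.81 = 0.08893.
Trying y = 0.225 m: A³/T = 0.03274 — low.
Trying y = 0.377 m: A³/T = 0.2141 — high.
Trying y = 0.297 m: A³/T = 0.08847 — ≈ 0.08893.

y_c = 0.297 m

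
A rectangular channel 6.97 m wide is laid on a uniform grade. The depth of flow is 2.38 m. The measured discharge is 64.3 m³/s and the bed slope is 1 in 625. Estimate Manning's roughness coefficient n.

Flow area A = b·y = 6.97 × 2.38 = 16.59 m². Wetted perimeter P = b + 2y = 6.97 + 2×2.38 = 11.73 m.
Hydraulic radius R = A/P = 16.59/11.73 = 1.414 m.
Rearranging Manning's equation: n = (1/Q) A R^(2/3) S^(1/2) = (1/64.3) × 16.59 × 1.414^(2/3) × √0.0016 = 0.013.

n = 0.013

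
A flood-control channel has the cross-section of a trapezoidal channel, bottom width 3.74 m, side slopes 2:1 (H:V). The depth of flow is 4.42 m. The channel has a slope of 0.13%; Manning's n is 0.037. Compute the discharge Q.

Q = 96.2 m³/s

With bottom width b = 3.74 m and side slope z = 2: A = (b + zy)y = (3.74 + 2×4.42)×4.42 = 55.6 m²; P = b + 2y√(1+z²) = 3.74 + 2×4.42×2.236 = 23.51 m.
Hydraulic radius R = A/P = 55.6/23.51 = 2.365 m.
Manning's equation: Q = (1/n) A R^(2/3) S^(1/2) = (1/0.037) × 55.6 × 2.365^(2/3) × 0.0013^(1/2) = 96.2 m³/s.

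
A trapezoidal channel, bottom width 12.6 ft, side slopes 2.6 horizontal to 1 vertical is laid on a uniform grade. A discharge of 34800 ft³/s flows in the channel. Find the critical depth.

y_c = 23.4 ft

At critical depth, Q² T / (g A³) = 1, i.e. A³/T = Q²/g = 34800²/32.2 = 37610000.
Trying y = 19.7 ft: A³/T = 17280000 — short.
Trying y = 28.3 ft: A³/T = 90810000 — over.
Trying y = 23.4 ft: A³/T = 37790000 — matches.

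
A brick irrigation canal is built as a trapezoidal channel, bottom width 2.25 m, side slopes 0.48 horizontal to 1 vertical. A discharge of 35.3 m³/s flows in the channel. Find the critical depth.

At critical depth, Q² T / (g A³) = 1, i.e. A³/T = Q²/g = 35.3²/9.81 = 127.
At y = 2.66 m: A³/T = 171.9 — too large.
At y = 1.81 m: A³/T = 45.11 — too small.
At y = 2.44 m: A³/T = 126.7 — ≈ 127.

y_c = 2.44 m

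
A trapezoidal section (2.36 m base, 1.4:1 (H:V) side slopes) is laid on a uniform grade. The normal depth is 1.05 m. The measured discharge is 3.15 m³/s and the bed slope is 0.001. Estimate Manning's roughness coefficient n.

With bottom width b = 2.36 m and side slope z = 1.4: A = (b + zy)y = (2.36 + 1.4×1.05)×1.05 = 4.022 m²; P = b + 2y√(1+z²) = 2.36 + 2×1.05×1.72 = 5.973 m.
Hydraulic radius R = A/P = 4.022/5.973 = 0.6733 m.
Rearranging Manning's equation: n = (1/Q) A R^(2/3) S^(1/2) = (1/3.15) × 4.022 × 0.6733^(2/3) × √0.001 = 0.031.

n = 0.031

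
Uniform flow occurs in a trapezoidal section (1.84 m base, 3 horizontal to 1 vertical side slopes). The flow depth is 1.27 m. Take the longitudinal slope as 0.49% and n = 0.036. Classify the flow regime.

subcritical

With bottom width b = 1.84 m and side slope z = 3: A = (b + zy)y = (1.84 + 3×1.27)×1.27 = 7.176 m²; P = b + 2y√(1+z²) = 1.84 + 2×1.27×3.162 = 9.872 m.
Hydraulic radius R = A/P = 7.176/9.872 = 0.7268 m.
V = (1/n) R^(2/3) √S = (1/0.036) × 0.7268^(2/3) × √0.0049 = 1.572 m/s. Hydraulic depth D_h = A/T = 7.176/9.46 = 0.7585 m.
Froude number Fr = V/√(g·D_h) = 1.572/√(9.81×0.7585) = 0.576, which is less than 1, so the flow is subcritical.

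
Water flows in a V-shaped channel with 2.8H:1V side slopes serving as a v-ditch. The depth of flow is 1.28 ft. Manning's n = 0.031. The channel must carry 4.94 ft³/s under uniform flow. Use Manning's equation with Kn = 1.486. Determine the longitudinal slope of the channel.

S = 0.000991

For a triangular section with side slope z = 2.8: A = zy² = 2.8×1.28² = 4.588 ft²; P = 2y√(1+z²) = 2×1.28×2.973 = 7.611 ft.
Hydraulic radius R = A/P = 4.588/7.611 = 0.6027 ft.
From Manning's equation, S = [nQ / (1.486 A R^(2/3))]² = [0.031 × 4.94 / (1.486 × 4.588 × 0.6027^(2/3))]² = 0.000991.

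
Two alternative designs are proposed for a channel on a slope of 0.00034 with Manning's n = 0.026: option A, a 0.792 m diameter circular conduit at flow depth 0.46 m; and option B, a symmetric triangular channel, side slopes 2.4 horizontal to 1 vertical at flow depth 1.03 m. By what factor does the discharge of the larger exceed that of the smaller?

Channel A: For a circular section of diameter D = 0.792 m at depth y = 0.46 m, the central angle is θ = 2 arccos(1 − 2y/D) = 3.466 rad. Then A = (D²/8)(θ − sin θ) = 0.2968 m² and P = Dθ/2 = 1.373 m. Hydraulic radius R = A/P = 0.2968/1.373 = 0.2162 m. Q_A = (1/0.026)·0.2968·0.2162^(2/3)·√0.00034 = 0.07583 m³/s.
Channel B: For a triangular section with side slope z = 2.4: A = zy² = 2.4×1.03² = 2.546 m²; P = 2y√(1+z²) = 2×1.03×2.6 = 5.356 m. Hydraulic radius R = A/P = 2.546/5.356 = 0.4754 m. Q_B = (1/0.026)·2.546·0.4754^(2/3)·√0.00034 = 1.1 m³/s.
The larger discharge is 1.1 m³/s and the smaller is 0.07583 m³/s; the ratio is 14.5.

14.5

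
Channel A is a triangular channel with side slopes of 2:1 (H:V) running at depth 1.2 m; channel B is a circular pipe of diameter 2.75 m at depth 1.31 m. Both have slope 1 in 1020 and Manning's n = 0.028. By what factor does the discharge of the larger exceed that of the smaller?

Channel A: For a triangular section with side slope z = 2: A = zy² = 2×1.2² = 2.88 m²; P = 2y√(1+z²) = 2×1.2×2.236 = 5.367 m. Hydraulic radius R = A/P = 2.88/5.367 = 0.5367 m. Q_A = (1/0.028)·2.88·0.5367^(2/3)·√0.0009804 = 2.127 m³/s.
Channel B: For a circular section of diameter D = 2.75 m at depth y = 1.31 m, the central angle is θ = 2 arccos(1 − 2y/D) = 3.047 rad. Then A = (D²/8)(θ − sin θ) = 2.791 m² and P = Dθ/2 = 4.19 m. Hydraulic radius R = A/P = 2.791/4.19 = 0.6662 m. Q_B = (1/0.028)·2.791·0.6662^(2/3)·√0.0009804 = 2.381 m³/s.
The larger discharge is 2.381 m³/s and the smaller is 2.127 m³/s; the ratio is 1.12.

1.12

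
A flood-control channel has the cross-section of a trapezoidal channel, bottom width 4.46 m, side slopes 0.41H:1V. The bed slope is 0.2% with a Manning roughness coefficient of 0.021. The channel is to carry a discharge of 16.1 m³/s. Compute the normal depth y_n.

y_n = 1.5 m

Manning's equation rearranged: A R^(2/3) = nQ / (1·√S) = 0.021 × 16.1 / (√0.002) = 7.56.
Trying y = 1.71 m: A R^(2/3) = 9.302 — over.
Trying y = 1.5 m: A R^(2/3) = 7.553 — matches.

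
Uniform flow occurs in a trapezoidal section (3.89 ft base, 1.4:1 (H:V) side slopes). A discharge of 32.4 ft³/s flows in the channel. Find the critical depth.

At critical depth, Q² T / (g A³) = 1, i.e. A³/T = Q²/g = 32.4²/32.2 = 32.6.
Trying y = 0.789 ft: A³/T = 10.03 — short.
Trying y = 1.29 ft: A³/T = 52.88 — over.
Trying y = 1.12 ft: A³/T = 32.51 — ≈ 32.6.

y_c = 1.12 ft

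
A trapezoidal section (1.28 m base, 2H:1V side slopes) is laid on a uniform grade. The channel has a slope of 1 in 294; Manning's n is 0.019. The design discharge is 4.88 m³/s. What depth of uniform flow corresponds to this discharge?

y_n = 0.849 m

Manning's equation rearranged: A R^(2/3) = nQ / (1·√S) = 0.019 × 4.88 / (√0.003401) = 1.59.
Trying y = 1.05 m: A R^(2/3) = 2.508 — over.
Trying y = 0.74 m: A R^(2/3) = 1.191 — short.
Trying y = 0.849 m: A R^(2/3) = 1.589 — close enough.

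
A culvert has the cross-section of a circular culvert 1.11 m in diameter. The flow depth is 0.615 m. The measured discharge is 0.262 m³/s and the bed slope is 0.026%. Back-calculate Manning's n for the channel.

n = 0.015

For a circular section of diameter D = 1.11 m at depth y = 0.615 m, the central angle is θ = 2 arccos(1 − 2y/D) = 3.358 rad. Then A = (D²/8)(θ − sin θ) = 0.5503 m² and P = Dθ/2 = 1.864 m.
Hydraulic radius R = A/P = 0.5503/1.864 = 0.2953 m.
Rearranging Manning's equation: n = (1/Q) A R^(2/3) S^(1/2) = (1/0.262) × 0.5503 × 0.2953^(2/3) × √0.00026 = 0.015.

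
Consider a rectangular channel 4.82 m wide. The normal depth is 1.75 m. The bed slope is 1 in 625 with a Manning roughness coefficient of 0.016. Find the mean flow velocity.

V = 2.52 m/s

Flow area A = b·y = 4.82 × 1.75 = 8.435 m². Wetted perimeter P = b + 2y = 4.82 + 2×1.75 = 8.32 m.
Hydraulic radius R = A/P = 8.435/8.32 = 1.014 m.
From Manning's equation, V = (1/n) R^(2/3) S^(1/2) = (1/0.016) × 1.014^(2/3) × 0.0016^(1/2) = 2.52 m/s.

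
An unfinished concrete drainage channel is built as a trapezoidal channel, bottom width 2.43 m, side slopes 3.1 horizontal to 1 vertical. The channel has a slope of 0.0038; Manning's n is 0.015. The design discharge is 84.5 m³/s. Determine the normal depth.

y_n = 2.09 m

Manning's equation rearranged: A R^(2/3) = nQ / (1·√S) = 0.015 × 84.5 / (√0.0038) = 20.56.
At y = 2.62 m: A R^(2/3) = 34.89 — high.
At y = 1.69 m: A R^(2/3) = 12.65 — low.
At y = 2.09 m: A R^(2/3) = 20.56 — close enough.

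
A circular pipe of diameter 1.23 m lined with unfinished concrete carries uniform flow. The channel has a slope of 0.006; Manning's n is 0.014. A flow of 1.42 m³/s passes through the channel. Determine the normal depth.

Manning's equation rearranged: A R^(2/3) = nQ / (1·√S) = 0.014 × 1.42 / (√0.006) = 0.2566.
Trying y = 0.423 m: A R^(2/3) = 0.1377 — short.
Trying y = 0.691 m: A R^(2/3) = 0.3281 — over.
Trying y = 0.596 m: A R^(2/3) = 0.2565 — close enough.

y_n = 0.596 m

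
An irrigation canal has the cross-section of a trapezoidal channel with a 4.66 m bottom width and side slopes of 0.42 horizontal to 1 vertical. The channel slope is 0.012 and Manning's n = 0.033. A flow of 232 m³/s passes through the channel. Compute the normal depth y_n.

Manning's equation rearranged: A R^(2/3) = nQ / (1·√S) = 0.033 × 232 / (√0.012) = 69.89.
Trying y = 6.57 m: A R^(2/3) = 91.64 — too large.
Trying y = 4.63 m: A R^(2/3) = 49.82 — too small.
Trying y = 5.63 m: A R^(2/3) = 69.78 — matches.

y_n = 5.63 m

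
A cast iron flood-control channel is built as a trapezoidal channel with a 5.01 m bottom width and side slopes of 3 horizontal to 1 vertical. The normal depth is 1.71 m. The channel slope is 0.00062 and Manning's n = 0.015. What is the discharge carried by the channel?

With bottom width b = 5.01 m and side slope z = 3: A = (b + zy)y = (5.01 + 3×1.71)×1.71 = 17.34 m²; P = b + 2y√(1+z²) = 5.01 + 2×1.71×3.162 = 15.82 m.
Hydraulic radius R = A/P = 17.34/15.82 = 1.096 m.
Manning's equation: Q = (1/n) A R^(2/3) S^(1/2) = (1/0.015) × 17.34 × 1.096^(2/3) × 0.00062^(1/2) = 30.6 m³/s.

Q = 30.6 m³/s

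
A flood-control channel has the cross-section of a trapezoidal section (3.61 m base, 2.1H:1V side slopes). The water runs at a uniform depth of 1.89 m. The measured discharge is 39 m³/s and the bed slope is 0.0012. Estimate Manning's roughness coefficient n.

n = 0.014

With bottom width b = 3.61 m and side slope z = 2.1: A = (b + zy)y = (3.61 + 2.1×1.89)×1.89 = 14.32 m²; P = b + 2y√(1+z²) = 3.61 + 2×1.89×2.326 = 12.4 m.
Hydraulic radius R = A/P = 14.32/12.4 = 1.155 m.
Rearranging Manning's equation: n = (1/Q) A R^(2/3) S^(1/2) = (1/39) × 14.32 × 1.155^(2/3) × √0.0012 = 0.014.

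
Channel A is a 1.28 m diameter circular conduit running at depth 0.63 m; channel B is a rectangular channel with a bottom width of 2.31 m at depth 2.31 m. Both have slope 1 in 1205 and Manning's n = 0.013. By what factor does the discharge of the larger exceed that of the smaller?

15.3

Channel A: For a circular section of diameter D = 1.28 m at depth y = 0.63 m, the central angle is θ = 2 arccos(1 − 2y/D) = 3.11 rad. Then A = (D²/8)(θ − sin θ) = 0.6306 m² and P = Dθ/2 = 1.991 m. Hydraulic radius R = A/P = 0.6306/1.991 = 0.3168 m. Q_A = (1/0.013)·0.6306·0.3168^(2/3)·√0.0008299 = 0.6494 m³/s.
Channel B: Flow area A = b·y = 2.31 × 2.31 = 5.336 m². Wetted perimeter P = b + 2y = 2.31 + 2×2.31 = 6.93 m. Hydraulic radius R = A/P = 5.336/6.93 = 0.77 m. Q_B = (1/0.013)·5.336·0.77^(2/3)·√0.0008299 = 9.934 m³/s.
The larger discharge is 9.934 m³/s and the smaller is 0.6494 m³/s; the ratio is 15.3.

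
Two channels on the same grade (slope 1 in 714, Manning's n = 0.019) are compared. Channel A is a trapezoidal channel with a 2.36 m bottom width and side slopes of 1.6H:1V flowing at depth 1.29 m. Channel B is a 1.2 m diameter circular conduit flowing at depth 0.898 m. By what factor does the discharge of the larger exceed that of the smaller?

10.6

Channel A: With bottom width b = 2.36 m and side slope z = 1.6: A = (b + zy)y = (2.36 + 1.6×1.29)×1.29 = 5.707 m²; P = b + 2y√(1+z²) = 2.36 + 2×1.29×1.887 = 7.228 m. Hydraulic radius R = A/P = 5.707/7.228 = 0.7896 m. Q_A = (1/0.019)·5.707·0.7896^(2/3)·√0.001401 = 9.603 m³/s.
Channel B: For a circular section of diameter D = 1.2 m at depth y = 0.898 m, the central angle is θ = 2 arccos(1 − 2y/D) = 4.181 rad. Then A = (D²/8)(θ − sin θ) = 0.9078 m² and P = Dθ/2 = 2.509 m. Hydraulic radius R = A/P = 0.9078/2.509 = 0.3619 m. Q_B = (1/0.019)·0.9078·0.3619^(2/3)·√0.001401 = 0.908 m³/s.
The larger discharge is 9.603 m³/s and the smaller is 0.908 m³/s; the ratio is 10.6.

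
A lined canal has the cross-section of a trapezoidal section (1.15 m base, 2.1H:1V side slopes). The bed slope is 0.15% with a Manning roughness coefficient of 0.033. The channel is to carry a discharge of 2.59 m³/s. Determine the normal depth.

Manning's equation rearranged: A R^(2/3) = nQ / (1·√S) = 0.033 × 2.59 / (√0.0015) = 2.207.
At y = 0.749 m: A R^(2/3) = 1.18 — low.
At y = 1.12 m: A R^(2/3) = 2.842 — high.
At y = 1 m: A R^(2/3) = 2.208 — close enough.

y_n = 1 m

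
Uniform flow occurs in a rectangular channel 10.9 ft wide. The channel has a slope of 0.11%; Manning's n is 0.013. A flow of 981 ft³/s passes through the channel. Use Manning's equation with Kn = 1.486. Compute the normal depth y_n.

Manning's equation rearranged: A R^(2/3) = nQ / (1.486·√S) = 0.013 × 981 / (1.486 × √0.0011) = 258.8.
At y = 7.79 ft: A R^(2/3) = 184.6 — low.
At y = 11.4 ft: A R^(2/3) = 296.6 — high.
At y = 10.2 ft: A R^(2/3) = 258.8 — close enough.

y_n = 10.2 ft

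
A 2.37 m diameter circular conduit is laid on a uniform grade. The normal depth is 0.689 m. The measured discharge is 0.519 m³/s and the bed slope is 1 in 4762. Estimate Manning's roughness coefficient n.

For a circular section of diameter D = 2.37 m at depth y = 0.689 m, the central angle is θ = 2 arccos(1 − 2y/D) = 2.278 rad. Then A = (D²/8)(θ − sin θ) = 1.066 m² and P = Dθ/2 = 2.699 m.
Hydraulic radius R = A/P = 1.066/2.699 = 0.3947 m.
Rearranging Manning's equation: n = (1/Q) A R^(2/3) S^(1/2) = (1/0.519) × 1.066 × 0.3947^(2/3) × √0.00021 = 0.016.

n = 0.016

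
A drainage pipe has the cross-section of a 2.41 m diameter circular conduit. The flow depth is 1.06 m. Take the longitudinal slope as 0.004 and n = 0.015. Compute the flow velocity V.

V = 2.84 m/s

For a circular section of diameter D = 2.41 m at depth y = 1.06 m, the central angle is θ = 2 arccos(1 − 2y/D) = 2.9 rad. Then A = (D²/8)(θ − sin θ) = 1.932 m² and P = Dθ/2 = 3.495 m.
Hydraulic radius R = A/P = 1.932/3.495 = 0.5529 m.
From Manning's equation, V = (1/n) R^(2/3) S^(1/2) = (1/0.015) × 0.5529^(2/3) × 0.004^(1/2) = 2.84 m/s.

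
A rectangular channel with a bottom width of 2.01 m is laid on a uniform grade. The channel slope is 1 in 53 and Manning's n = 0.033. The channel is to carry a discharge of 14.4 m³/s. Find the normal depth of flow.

Manning's equation rearranged: A R^(2/3) = nQ / (1·√S) = 0.033 × 14.4 / (√0.01887) = 3.46.
Trying y = 1.89 m: A R^(2/3) = 2.868 — too small.
Trying y = 2.6 m: A R^(2/3) = 4.217 — too large.
Trying y = 2.2 m: A R^(2/3) = 3.452 — close enough.

y_n = 2.2 m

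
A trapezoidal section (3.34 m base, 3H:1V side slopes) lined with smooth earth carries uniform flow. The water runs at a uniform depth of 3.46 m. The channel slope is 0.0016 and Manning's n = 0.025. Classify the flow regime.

subcritical

With bottom width b = 3.34 m and side slope z = 3: A = (b + zy)y = (3.34 + 3×3.46)×3.46 = 47.47 m²; P = b + 2y√(1+z²) = 3.34 + 2×3.46×3.162 = 25.22 m.
Hydraulic radius R = A/P = 47.47/25.22 = 1.882 m.
V = (1/n) R^(2/3) √S = (1/0.025) × 1.882^(2/3) × √0.0016 = 2.439 m/s. Hydraulic depth D_h = A/T = 47.47/24.1 = 1.97 m.
Froude number Fr = V/√(g·D_h) = 2.439/√(9.81×1.97) = 0.555, which is less than 1, so the flow is subcritical.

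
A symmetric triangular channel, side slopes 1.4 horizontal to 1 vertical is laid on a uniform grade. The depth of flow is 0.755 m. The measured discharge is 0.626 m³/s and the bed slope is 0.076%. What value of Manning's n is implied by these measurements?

For a triangular section with side slope z = 1.4: A = zy² = 1.4×0.755² = 0.798 m²; P = 2y√(1+z²) = 2×0.755×1.72 = 2.598 m.
Hydraulic radius R = A/P = 0.798/2.598 = 0.3072 m.
Rearranging Manning's equation: n = (1/Q) A R^(2/3) S^(1/2) = (1/0.626) × 0.798 × 0.3072^(2/3) × √0.00076 = 0.016.

n = 0.016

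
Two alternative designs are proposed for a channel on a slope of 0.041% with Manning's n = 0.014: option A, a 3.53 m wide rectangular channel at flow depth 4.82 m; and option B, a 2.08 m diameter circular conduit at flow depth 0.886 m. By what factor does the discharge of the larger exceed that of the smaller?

Channel A: Flow area A = b·y = 3.53 × 4.82 = 17.01 m². Wetted perimeter P = b + 2y = 3.53 + 2×4.82 = 13.17 m. Hydraulic radius R = A/P = 17.01/13.17 = 1.292 m. Q_A = (1/0.014)·17.01·1.292^(2/3)·√0.00041 = 29.19 m³/s.
Channel B: For a circular section of diameter D = 2.08 m at depth y = 0.886 m, the central angle is θ = 2 arccos(1 − 2y/D) = 2.844 rad. Then A = (D²/8)(θ − sin θ) = 1.38 m² and P = Dθ/2 = 2.958 m. Hydraulic radius R = A/P = 1.38/2.958 = 0.4665 m. Q_B = (1/0.014)·1.38·0.4665^(2/3)·√0.00041 = 1.2 m³/s.
The larger discharge is 29.19 m³/s and the smaller is 1.2 m³/s; the ratio is 24.3.

24.3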